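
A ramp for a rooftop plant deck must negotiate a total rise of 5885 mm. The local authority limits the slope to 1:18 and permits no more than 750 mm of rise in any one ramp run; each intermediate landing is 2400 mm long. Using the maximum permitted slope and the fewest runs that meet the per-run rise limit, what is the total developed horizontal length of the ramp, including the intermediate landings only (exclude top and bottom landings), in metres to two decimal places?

122.73 m

5885 / 750 = 7.85, so 8 ramp runs are needed. That means 7 intermediate landings.
Horizontal run for 5885 mm of rise at 1:18 is 5885 × 18 = 105930 mm.
7 intermediate landings contribute 7 × 2400 = 16800 mm.
Total developed length = 105930 + 16800 = 122730 mm.
= 122.73 m.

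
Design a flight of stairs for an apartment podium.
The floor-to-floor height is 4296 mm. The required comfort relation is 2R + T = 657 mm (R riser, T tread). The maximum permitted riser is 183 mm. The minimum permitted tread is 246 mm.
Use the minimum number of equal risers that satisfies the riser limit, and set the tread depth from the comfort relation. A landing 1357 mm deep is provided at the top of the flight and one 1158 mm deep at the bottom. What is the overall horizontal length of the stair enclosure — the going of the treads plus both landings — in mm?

4296 / 183 = 23.48, so 24 risers are needed.
Riser R = 4296 / 24 = 179 mm, within the 183 mm limit.
Tread T = 657 − 2 × 179 = 299 mm (≥ 246 mm).
Treads = 24 − 1 = 23; going = 23 × 299 = 6877 mm.
Add landings: 6877 + 1357 + 1158 = 9392 mm.

9392 mm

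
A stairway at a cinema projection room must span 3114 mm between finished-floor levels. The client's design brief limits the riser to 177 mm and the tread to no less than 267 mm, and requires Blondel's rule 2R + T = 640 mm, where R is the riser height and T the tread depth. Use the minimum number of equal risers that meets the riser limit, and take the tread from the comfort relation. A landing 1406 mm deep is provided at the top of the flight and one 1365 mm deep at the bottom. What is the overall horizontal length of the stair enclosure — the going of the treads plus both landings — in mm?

⌈3114/177⌉ = 18 risers.
R = 3114 ÷ 18 = 173 mm.
From 2R + T = 640: T = 640 − 346 = 294 mm.
18 risers give 17 treads; going = 17 × 294 = 4998 mm.
Enclosure = 4998 + 1406 + 1365 = 7769 mm.

7769 mm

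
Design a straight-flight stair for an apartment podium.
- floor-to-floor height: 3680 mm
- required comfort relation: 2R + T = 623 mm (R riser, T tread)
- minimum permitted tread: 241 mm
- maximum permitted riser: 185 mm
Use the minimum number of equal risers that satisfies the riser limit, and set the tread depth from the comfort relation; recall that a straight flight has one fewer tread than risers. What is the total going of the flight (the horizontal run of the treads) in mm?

4845 mm

3680 / 185 = 19.89, so 20 risers are needed.
Each riser is 3680/20 = 184 mm (≤ 185 mm).
Tread T = 623 − 2 × 184 = 255 mm (≥ 241 mm).
20 risers give 19 treads; going = 19 × 255 = 4845 mm.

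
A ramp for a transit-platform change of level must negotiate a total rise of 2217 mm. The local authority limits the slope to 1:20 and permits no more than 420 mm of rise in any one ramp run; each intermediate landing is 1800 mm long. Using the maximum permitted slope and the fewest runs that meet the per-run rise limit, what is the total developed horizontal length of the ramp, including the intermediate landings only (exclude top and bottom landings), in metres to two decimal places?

2217 / 420 = 5.28, so 6 ramp runs are needed. That means 5 intermediate landings.
Horizontal run for 2217 mm of rise at 1:20 is 2217 × 20 = 44340 mm.
Intermediate landings: 5 × 1800 = 9000 mm.
Total developed length = 44340 + 9000 = 53340 mm.
= 53.34 m.

53.34 m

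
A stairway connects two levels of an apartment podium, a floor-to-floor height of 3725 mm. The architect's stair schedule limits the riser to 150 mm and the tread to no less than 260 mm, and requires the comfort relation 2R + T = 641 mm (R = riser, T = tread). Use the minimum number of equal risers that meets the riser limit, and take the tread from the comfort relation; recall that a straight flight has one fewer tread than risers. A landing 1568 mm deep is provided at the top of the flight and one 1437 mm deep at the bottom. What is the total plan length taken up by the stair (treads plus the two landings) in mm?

At most 150 each: 3725/150 = 24.83, giving 25 risers.
Each riser is 3725/25 = 149 mm (≤ 150 mm).
T = 641 − 2·149 = 343 mm, which satisfies the 260 mm minimum.
Going = (25 − 1) × 343 = 8232 mm.
Add landings: 8232 + 1568 + 1437 = 11237 mm.

11237 mm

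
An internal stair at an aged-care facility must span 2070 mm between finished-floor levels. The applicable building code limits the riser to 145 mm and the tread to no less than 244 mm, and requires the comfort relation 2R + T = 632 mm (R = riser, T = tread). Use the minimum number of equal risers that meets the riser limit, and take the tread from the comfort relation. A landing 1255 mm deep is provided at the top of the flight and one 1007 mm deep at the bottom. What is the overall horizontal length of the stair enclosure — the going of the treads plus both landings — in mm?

7246 mm

⌈2070/145⌉ = 15 risers.
Riser R = 2070 / 15 = 138 mm, within the 145 mm limit.
Tread T = 632 − 2 × 138 = 356 mm (≥ 244 mm).
Going = (15 − 1) × 356 = 4984 mm.
Add landings: 4984 + 1255 + 1007 = 7246 mm.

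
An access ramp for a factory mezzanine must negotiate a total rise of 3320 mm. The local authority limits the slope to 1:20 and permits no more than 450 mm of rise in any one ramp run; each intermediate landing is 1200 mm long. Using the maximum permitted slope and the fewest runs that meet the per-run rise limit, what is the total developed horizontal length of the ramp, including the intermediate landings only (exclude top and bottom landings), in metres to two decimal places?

3320 / 450 = 7.38, so 8 ramp runs are needed. That means 7 intermediate landings.
Horizontal run for 3320 mm of rise at 1:20 is 3320 × 20 = 66400 mm.
7 intermediate landings contribute 7 × 1200 = 8400 mm.
Total developed length = 66400 + 8400 = 74800 mm.
= 74.80 m.

74.80 m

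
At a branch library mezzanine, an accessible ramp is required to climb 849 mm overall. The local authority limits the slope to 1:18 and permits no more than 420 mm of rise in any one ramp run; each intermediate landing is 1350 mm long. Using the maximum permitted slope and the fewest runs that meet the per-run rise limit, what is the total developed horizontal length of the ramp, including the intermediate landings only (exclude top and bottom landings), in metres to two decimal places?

17.98 m

⌈849/420⌉ = 3 ramp runs. That means 2 intermediate landings.
Ramp run (horizontal) at 1:18: 849 × 18 = 15282 mm.
2 intermediate landings contribute 2 × 1350 = 2700 mm.
Developed length = 15282 + 2700 = 17982 mm.
= 17.98 m.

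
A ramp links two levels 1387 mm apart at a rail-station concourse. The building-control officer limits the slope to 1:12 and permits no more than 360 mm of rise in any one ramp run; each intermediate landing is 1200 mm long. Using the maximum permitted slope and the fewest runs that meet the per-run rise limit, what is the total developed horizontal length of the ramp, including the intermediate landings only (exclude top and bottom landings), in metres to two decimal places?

20.24 m

At most 360 each: 1387/360 = 3.85, giving 4 ramp runs. That means 3 intermediate landings.
Horizontal run for 1387 mm of rise at 1:12 is 1387 × 12 = 16644 mm.
3 intermediate landings contribute 3 × 1200 = 3600 mm.
Total developed length = 16644 + 3600 = 20244 mm.
= 20.24 m.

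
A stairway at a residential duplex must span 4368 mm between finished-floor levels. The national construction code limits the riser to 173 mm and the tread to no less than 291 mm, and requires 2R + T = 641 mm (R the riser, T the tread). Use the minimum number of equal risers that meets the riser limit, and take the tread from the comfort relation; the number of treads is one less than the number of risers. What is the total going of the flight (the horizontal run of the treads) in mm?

4368 / 173 = 25.25, so 26 risers are needed.
R = 4368 ÷ 26 = 168 mm.
From 2R + T = 641: T = 641 − 336 = 305 mm.
Going = (26 − 1) × 305 = 7625 mm.

7625 mm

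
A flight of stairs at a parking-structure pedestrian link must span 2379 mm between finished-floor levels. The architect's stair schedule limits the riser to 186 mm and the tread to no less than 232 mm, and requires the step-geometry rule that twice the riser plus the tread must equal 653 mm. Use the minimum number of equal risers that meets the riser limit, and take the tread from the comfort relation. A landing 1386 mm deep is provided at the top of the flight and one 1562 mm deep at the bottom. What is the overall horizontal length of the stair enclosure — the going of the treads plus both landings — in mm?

6392 mm

⌈2379/186⌉ = 13 risers.
Riser R = 2379 / 13 = 183 mm, within the 186 mm limit.
From 2R + T = 653: T = 653 − 366 = 287 mm.
Going = (13 − 1) × 287 = 3444 mm.
Enclosure = 3444 + 1386 + 1562 = 6392 mm.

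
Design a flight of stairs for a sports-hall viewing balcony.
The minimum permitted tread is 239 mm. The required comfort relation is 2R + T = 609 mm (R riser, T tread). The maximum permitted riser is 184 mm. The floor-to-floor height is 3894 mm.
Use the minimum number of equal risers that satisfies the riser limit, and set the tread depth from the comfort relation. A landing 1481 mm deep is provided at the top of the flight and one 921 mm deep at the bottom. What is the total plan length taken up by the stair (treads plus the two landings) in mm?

7757 mm

⌈3894/184⌉ = 22 risers.
Riser R = 3894 / 22 = 177 mm, within the 184 mm limit.
Tread T = 609 − 2 × 177 = 255 mm (≥ 239 mm).
22 risers give 21 treads; going = 21 × 255 = 5355 mm.
Enclosure = 5355 + 1481 + 921 = 7757 mm.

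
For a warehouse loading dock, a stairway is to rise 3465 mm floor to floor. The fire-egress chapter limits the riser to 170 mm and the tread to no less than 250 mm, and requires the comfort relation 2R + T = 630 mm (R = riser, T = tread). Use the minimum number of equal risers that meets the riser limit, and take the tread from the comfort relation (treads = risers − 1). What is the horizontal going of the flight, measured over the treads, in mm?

3465 / 170 = 20.38, so 21 risers are needed.
Each riser is 3465/21 = 165 mm (≤ 170 mm).
From 2R + T = 630: T = 630 − 330 = 300 mm.
Treads = 21 − 1 = 20; going = 20 × 300 = 6000 mm.

6000 mm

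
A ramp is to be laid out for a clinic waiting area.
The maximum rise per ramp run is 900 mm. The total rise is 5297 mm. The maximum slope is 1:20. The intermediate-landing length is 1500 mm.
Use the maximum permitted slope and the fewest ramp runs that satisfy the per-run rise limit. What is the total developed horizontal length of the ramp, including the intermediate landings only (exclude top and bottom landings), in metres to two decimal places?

113.44 m

At most 900 each: 5297/900 = 5.89, giving 6 ramp runs. That means 5 intermediate landings.
Horizontal run for 5297 mm of rise at 1:20 is 5297 × 20 = 105940 mm.
Intermediate landings: 5 × 1500 = 7500 mm.
Total developed length = 105940 + 7500 = 113440 mm.
= 113.44 m.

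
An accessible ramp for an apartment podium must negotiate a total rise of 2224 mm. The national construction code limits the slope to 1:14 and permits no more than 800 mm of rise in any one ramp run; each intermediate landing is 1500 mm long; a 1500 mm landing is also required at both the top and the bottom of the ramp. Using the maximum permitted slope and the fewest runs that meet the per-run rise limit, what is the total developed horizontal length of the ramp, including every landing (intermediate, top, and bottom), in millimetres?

⌈2224/800⌉ = 3 ramp runs. That means 2 intermediate landings.
Ramp run (horizontal) at 1:14: 2224 × 14 = 31136 mm.
2 intermediate landings contribute 2 × 1500 = 3000 mm.
Top and bottom landings: 2 × 1500 = 3000 mm.
Total = 31136 + 3000 + 3000 = 37136 mm.

37136 mm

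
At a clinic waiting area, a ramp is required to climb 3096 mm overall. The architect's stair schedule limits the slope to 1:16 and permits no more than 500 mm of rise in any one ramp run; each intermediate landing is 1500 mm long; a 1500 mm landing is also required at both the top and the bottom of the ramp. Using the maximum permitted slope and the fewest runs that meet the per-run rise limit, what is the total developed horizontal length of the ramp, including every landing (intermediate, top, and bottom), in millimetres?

61536 mm

3096 / 500 = 6.19, so 7 ramp runs are needed. That means 6 intermediate landings.
Ramp run (horizontal) at 1:16: 3096 × 16 = 49536 mm.
Intermediate landings: 6 × 1500 = 9000 mm.
Top and bottom landings: 2 × 1500 = 3000 mm.
Total = 49536 + 9000 + 3000 = 61536 mm.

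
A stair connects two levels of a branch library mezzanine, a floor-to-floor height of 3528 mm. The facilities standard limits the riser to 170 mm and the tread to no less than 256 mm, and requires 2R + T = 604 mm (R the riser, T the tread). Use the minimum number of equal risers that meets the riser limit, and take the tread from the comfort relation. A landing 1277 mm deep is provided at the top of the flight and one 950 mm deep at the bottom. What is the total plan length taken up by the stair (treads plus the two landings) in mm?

7587 mm

At most 170 each: 3528/170 = 20.75, giving 21 risers.
Each riser is 3528/21 = 168 mm (≤ 170 mm).
From 2R + T = 604: T = 604 − 336 = 268 mm.
21 risers give 20 treads; going = 20 × 268 = 5360 mm.
Enclosure = 5360 + 1277 + 950 = 7587 mm.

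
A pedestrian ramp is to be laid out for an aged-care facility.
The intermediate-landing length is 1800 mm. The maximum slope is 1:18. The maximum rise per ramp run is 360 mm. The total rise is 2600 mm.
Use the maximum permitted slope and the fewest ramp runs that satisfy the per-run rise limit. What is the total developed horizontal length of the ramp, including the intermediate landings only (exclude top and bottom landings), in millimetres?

2600 / 360 = 7.222 → round up to 8 ramp runs. That means 7 intermediate landings.
Horizontal run for 2600 mm of rise at 1:18 is 2600 × 18 = 46800 mm.
Intermediate landings: 7 × 1800 = 12600 mm.
Developed length = 46800 + 12600 = 59400 mm.

59400 mm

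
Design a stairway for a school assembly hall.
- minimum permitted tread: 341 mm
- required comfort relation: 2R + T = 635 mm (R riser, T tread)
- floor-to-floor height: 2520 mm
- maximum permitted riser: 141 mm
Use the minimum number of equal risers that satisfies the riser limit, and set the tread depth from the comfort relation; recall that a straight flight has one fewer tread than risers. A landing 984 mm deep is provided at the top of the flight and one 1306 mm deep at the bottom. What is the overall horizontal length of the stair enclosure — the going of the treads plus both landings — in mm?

⌈2520/141⌉ = 18 risers.
Each riser is 2520/18 = 140 mm (≤ 141 mm).
T = 635 − 2·140 = 355 mm, which satisfies the 341 mm minimum.
18 risers give 17 treads; going = 17 × 355 = 6035 mm.
Add landings: 6035 + 984 + 1306 = 8325 mm.

8325 mm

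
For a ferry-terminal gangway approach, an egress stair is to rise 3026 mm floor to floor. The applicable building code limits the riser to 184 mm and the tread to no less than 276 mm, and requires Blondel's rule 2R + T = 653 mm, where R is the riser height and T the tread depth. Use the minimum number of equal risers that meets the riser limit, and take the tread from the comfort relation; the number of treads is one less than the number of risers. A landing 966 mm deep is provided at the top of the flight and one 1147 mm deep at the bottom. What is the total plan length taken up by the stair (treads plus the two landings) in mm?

6865 mm

At most 184 each: 3026/184 = 16.45, giving 17 risers.
Riser R = 3026 / 17 = 178 mm, within the 184 mm limit.
Tread T = 653 − 2 × 178 = 297 mm (≥ 276 mm).
Treads = 17 − 1 = 16; going = 16 × 297 = 4752 mm.
Add landings: 4752 + 966 + 1147 = 6865 mm.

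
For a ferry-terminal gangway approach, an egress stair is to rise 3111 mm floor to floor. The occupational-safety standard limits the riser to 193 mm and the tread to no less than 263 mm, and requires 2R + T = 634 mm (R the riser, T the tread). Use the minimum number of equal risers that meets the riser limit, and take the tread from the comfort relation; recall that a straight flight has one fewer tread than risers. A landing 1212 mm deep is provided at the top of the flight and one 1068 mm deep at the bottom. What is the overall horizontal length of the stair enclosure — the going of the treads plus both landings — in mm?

3111 / 193 = 16.119 → round up to 17 risers.
Riser R = 3111 / 17 = 183 mm, within the 193 mm limit.
From 2R + T = 634: T = 634 − 366 = 268 mm.
Going = (17 − 1) × 268 = 4288 mm.
Enclosure = 4288 + 1212 + 1068 = 6568 mm.

6568 mm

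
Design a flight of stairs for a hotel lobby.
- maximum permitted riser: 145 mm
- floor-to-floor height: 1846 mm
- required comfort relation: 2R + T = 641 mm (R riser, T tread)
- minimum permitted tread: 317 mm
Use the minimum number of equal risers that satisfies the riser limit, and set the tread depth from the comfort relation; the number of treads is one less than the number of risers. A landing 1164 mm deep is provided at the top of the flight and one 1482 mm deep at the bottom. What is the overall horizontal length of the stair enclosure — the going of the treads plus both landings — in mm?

6930 mm

1846 / 145 = 12.731 → round up to 13 risers.
R = 1846 ÷ 13 = 142 mm.
T = 641 − 2·142 = 357 mm, which satisfies the 317 mm minimum.
Going = (13 − 1) × 357 = 4284 mm.
Enclosure = 4284 + 1164 + 1482 = 6930 mm.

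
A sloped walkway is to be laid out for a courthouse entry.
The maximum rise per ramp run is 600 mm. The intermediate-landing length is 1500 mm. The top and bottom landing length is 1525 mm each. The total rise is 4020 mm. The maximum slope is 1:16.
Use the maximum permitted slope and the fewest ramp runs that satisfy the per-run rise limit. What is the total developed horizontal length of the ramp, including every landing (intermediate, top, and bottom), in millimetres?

4020 / 600 = 6.700 → round up to 7 ramp runs. That means 6 intermediate landings.
Ramp run (horizontal) at 1:16: 4020 × 16 = 64320 mm.
Intermediate landings: 6 × 1500 = 9000 mm.
Top and bottom landings: 2 × 1525 = 3050 mm.
Total = 64320 + 9000 + 3050 = 76370 mm.

76370 mm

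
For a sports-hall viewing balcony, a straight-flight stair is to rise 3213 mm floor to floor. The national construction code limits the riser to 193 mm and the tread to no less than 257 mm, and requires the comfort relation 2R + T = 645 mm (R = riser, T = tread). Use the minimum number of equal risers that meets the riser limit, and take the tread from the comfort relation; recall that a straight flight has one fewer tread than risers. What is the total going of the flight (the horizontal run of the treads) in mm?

4272 mm

⌈3213/193⌉ = 17 risers.
Each riser is 3213/17 = 189 mm (≤ 193 mm).
Tread T = 645 − 2 × 189 = 267 mm (≥ 257 mm).
17 risers give 16 treads; going = 16 × 267 = 4272 mm.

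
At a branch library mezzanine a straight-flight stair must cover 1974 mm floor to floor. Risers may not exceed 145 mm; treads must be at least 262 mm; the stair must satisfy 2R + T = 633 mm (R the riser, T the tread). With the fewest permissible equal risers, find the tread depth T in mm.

351 mm

⌈1974/145⌉ = 14 risers.
Each riser is 1974/14 = 141 mm (≤ 145 mm).
From 2R + T = 633: T = 633 − 282 = 351 mm.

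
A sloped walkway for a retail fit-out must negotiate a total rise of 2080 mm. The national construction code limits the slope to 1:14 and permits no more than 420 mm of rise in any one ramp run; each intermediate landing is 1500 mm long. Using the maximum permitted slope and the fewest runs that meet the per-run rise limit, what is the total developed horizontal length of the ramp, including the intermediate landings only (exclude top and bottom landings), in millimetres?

2080 / 420 = 4.952 → round up to 5 ramp runs. That means 4 intermediate landings.
Horizontal run for 2080 mm of rise at 1:14 is 2080 × 14 = 29120 mm.
Intermediate landings: 4 × 1500 = 6000 mm.
Total developed length = 29120 + 6000 = 35120 mm.

35120 mm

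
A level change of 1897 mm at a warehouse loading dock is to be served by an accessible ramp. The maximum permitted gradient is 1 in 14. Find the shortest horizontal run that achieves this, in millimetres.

26558 mm

Run = rise × 14 = 1897 × 14 = 26558 mm.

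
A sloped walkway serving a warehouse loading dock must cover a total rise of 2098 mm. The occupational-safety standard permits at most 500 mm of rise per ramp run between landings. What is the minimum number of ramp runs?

5 runs

⌈2098/500⌉ = 5 ramp runs.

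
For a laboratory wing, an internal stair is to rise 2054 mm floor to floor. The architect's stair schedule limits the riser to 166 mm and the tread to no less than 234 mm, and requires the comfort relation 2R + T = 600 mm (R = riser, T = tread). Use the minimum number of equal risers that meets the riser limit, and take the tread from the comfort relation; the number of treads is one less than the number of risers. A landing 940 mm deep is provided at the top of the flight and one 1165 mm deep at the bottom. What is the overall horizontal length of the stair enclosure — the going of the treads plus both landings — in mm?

5513 mm

2054 / 166 = 12.37, so 13 risers are needed.
R = 2054 ÷ 13 = 158 mm.
From 2R + T = 600: T = 600 − 316 = 284 mm.
13 risers give 12 treads; going = 12 × 284 = 3408 mm.
Add landings: 3408 + 940 + 1165 = 5513 mm.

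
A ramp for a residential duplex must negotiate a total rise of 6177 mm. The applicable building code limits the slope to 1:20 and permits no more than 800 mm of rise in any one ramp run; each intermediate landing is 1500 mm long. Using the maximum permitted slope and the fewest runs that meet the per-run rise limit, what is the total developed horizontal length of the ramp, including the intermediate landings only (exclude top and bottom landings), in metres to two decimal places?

134.04 m

At most 800 each: 6177/800 = 7.72, giving 8 ramp runs. That means 7 intermediate landings.
Ramp run (horizontal) at 1:20: 6177 × 20 = 123540 mm.
Intermediate landings: 7 × 1500 = 10500 mm.
Total developed length = 123540 + 10500 = 134040 mm.
= 134.04 m.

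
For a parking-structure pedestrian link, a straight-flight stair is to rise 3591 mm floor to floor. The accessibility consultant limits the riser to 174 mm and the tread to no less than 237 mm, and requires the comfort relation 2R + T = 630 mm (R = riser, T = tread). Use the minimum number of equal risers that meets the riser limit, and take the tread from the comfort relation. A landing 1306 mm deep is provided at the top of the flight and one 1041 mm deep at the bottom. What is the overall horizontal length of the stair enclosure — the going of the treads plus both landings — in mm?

⌈3591/174⌉ = 21 risers.
R = 3591 ÷ 21 = 171 mm.
From 2R + T = 630: T = 630 − 342 = 288 mm.
Treads = 21 − 1 = 20; going = 20 × 288 = 5760 mm.
Enclosure = 5760 + 1306 + 1041 = 8107 mm.

8107 mm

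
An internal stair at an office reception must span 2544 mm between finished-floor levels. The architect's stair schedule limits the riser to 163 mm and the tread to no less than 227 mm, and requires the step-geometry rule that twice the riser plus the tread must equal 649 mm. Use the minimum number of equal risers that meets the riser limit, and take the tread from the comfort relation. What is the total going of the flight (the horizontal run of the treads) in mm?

4965 mm

2544 / 163 = 15.61, so 16 risers are needed.
Each riser is 2544/16 = 159 mm (≤ 163 mm).
Tread T = 649 − 2 × 159 = 331 mm (≥ 227 mm).
Treads = 16 − 1 = 15; going = 15 × 331 = 4965 mm.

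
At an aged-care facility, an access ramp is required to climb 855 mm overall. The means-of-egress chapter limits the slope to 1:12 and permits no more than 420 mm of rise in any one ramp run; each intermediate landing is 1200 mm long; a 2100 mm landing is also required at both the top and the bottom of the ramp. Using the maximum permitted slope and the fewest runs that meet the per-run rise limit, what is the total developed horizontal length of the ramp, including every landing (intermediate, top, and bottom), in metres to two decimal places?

16.86 m

At most 420 each: 855/420 = 2.04, giving 3 ramp runs. That means 2 intermediate landings.
Ramp run (horizontal) at 1:12: 855 × 12 = 10260 mm.
2 intermediate landings contribute 2 × 1200 = 2400 mm.
Top and bottom landings: 2 × 2100 = 4200 mm.
Total = 10260 + 2400 + 4200 = 16860 mm.
= 16.86 m.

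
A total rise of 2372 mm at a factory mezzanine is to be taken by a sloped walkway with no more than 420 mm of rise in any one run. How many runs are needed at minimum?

6 runs

2372 / 420 = 5.65, so 6 ramp runs are needed.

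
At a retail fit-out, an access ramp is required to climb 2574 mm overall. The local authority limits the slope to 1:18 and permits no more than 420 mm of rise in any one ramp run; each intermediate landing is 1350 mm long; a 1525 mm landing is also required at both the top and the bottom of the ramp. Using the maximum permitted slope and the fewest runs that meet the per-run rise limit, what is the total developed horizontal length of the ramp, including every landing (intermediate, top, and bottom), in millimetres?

⌈2574/420⌉ = 7 ramp runs. That means 6 intermediate landings.
Ramp run (horizontal) at 1:18: 2574 × 18 = 46332 mm.
Intermediate landings: 6 × 1350 = 8100 mm.
Top and bottom landings: 2 × 1525 = 3050 mm.
Total = 46332 + 8100 + 3050 = 57482 mm.

57482 mm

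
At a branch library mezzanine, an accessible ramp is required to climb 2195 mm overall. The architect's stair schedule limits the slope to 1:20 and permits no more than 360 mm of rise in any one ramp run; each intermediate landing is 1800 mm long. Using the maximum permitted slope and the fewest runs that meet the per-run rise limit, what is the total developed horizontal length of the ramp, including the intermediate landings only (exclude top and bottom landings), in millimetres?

54700 mm

⌈2195/360⌉ = 7 ramp runs. That means 6 intermediate landings.
Horizontal run for 2195 mm of rise at 1:20 is 2195 × 20 = 43900 mm.
6 intermediate landings contribute 6 × 1800 = 10800 mm.
Total developed length = 43900 + 10800 = 54700 mm.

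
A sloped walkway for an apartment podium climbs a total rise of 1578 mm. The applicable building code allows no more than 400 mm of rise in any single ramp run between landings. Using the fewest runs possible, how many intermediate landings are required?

3 intermediate landings

1578 / 400 = 3.94, so 4 ramp runs are needed.
4 runs are separated by 3 intermediate landings.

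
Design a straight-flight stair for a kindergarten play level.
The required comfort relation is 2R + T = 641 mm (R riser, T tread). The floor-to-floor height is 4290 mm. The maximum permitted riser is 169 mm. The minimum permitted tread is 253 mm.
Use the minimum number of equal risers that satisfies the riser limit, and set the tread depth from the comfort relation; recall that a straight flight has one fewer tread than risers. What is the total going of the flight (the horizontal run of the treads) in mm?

⌈4290/169⌉ = 26 risers.
R = 4290 ÷ 26 = 165 mm.
Tread T = 641 − 2 × 165 = 311 mm (≥ 253 mm).
Treads = 26 − 1 = 25; going = 25 × 311 = 7775 mm.

7775 mm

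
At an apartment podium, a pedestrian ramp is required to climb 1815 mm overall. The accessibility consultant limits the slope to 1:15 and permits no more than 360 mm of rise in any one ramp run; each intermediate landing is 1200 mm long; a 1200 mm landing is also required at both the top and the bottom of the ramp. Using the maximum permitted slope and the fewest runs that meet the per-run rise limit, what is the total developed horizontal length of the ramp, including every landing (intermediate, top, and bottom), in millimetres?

⌈1815/360⌉ = 6 ramp runs. That means 5 intermediate landings.
Ramp run (horizontal) at 1:15: 1815 × 15 = 27225 mm.
5 intermediate landings contribute 5 × 1200 = 6000 mm.
Top and bottom landings: 2 × 1200 = 2400 mm.
Total = 27225 + 6000 + 2400 = 35625 mm.

35625 mm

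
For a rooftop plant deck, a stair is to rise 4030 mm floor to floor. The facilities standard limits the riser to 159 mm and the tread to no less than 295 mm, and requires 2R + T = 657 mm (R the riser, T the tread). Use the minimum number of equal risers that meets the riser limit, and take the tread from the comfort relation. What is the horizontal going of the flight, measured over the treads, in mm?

At most 159 each: 4030/159 = 25.35, giving 26 risers.
R = 4030 ÷ 26 = 155 mm.
T = 657 − 2·155 = 347 mm, which satisfies the 295 mm minimum.
Going = (26 − 1) × 347 = 8675 mm.

8675 mm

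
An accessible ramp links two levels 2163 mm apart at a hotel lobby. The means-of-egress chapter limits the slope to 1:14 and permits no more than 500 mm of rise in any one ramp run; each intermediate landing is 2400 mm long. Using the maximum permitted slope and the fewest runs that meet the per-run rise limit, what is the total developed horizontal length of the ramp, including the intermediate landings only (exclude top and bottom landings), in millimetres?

2163 / 500 = 4.326 → round up to 5 ramp runs. That means 4 intermediate landings.
Ramp run (horizontal) at 1:14: 2163 × 14 = 30282 mm.
4 intermediate landings contribute 4 × 2400 = 9600 mm.
Total developed length = 30282 + 9600 = 39882 mm.

39882 mm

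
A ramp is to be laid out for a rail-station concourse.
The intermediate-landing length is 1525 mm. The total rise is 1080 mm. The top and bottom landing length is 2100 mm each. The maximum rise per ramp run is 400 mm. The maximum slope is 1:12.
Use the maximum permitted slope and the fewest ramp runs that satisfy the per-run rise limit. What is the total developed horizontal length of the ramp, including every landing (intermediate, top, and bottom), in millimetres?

1080 / 400 = 2.70, so 3 ramp runs are needed. That means 2 intermediate landings.
Ramp run (horizontal) at 1:12: 1080 × 12 = 12960 mm.
Intermediate landings: 2 × 1525 = 3050 mm.
Top and bottom landings: 2 × 2100 = 4200 mm.
Total = 12960 + 3050 + 4200 = 20210 mm.

20210 mm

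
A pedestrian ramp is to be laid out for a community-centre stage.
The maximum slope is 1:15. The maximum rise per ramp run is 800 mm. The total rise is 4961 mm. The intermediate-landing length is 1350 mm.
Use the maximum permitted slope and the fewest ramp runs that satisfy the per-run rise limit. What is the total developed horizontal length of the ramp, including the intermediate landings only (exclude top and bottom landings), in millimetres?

At most 800 each: 4961/800 = 6.20, giving 7 ramp runs. That means 6 intermediate landings.
Horizontal run for 4961 mm of rise at 1:15 is 4961 × 15 = 74415 mm.
6 intermediate landings contribute 6 × 1350 = 8100 mm.
Total developed length = 74415 + 8100 = 82515 mm.

82515 mm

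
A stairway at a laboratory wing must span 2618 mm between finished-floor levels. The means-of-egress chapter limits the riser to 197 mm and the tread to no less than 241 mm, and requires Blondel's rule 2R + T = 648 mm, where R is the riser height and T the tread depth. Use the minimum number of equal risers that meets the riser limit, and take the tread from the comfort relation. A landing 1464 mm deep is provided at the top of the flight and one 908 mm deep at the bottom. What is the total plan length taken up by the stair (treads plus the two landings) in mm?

At most 197 each: 2618/197 = 13.29, giving 14 risers.
R = 2618 ÷ 14 = 187 mm.
T = 648 − 2·187 = 274 mm, which satisfies the 241 mm minimum.
Treads = 14 − 1 = 13; going = 13 × 274 = 3562 mm.
Add landings: 3562 + 1464 + 908 = 5934 mm.

5934 mm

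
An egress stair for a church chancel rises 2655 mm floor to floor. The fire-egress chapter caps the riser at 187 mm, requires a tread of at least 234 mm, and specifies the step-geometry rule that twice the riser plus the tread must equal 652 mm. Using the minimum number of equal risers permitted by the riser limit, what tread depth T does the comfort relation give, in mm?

298 mm

2655 / 187 = 14.20, so 15 risers are needed.
Riser R = 2655 / 15 = 177 mm, within the 187 mm limit.
Tread T = 652 − 2 × 177 = 298 mm (≥ 234 mm).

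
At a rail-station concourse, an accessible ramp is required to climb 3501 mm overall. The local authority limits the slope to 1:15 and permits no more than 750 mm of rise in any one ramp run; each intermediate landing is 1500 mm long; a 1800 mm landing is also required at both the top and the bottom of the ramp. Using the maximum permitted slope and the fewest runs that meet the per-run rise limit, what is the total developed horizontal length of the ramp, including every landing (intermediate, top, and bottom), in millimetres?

3501 / 750 = 4.668 → round up to 5 ramp runs. That means 4 intermediate landings.
Ramp run (horizontal) at 1:15: 3501 × 15 = 52515 mm.
4 intermediate landings contribute 4 × 1500 = 6000 mm.
Top and bottom landings: 2 × 1800 = 3600 mm.
Total = 52515 + 6000 + 3600 = 62115 mm.

62115 mm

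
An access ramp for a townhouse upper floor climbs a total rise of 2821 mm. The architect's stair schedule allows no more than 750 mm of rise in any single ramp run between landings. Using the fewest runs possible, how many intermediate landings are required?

3 intermediate landings

2821 / 750 = 3.76, so 4 ramp runs are needed.
4 runs are separated by 3 intermediate landings.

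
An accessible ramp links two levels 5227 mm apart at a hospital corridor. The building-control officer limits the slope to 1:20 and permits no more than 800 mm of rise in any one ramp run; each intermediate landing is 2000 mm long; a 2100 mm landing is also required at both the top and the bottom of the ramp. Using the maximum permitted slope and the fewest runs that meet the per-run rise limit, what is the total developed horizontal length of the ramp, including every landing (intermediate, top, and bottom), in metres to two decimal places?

5227 / 800 = 6.534 → round up to 7 ramp runs. That means 6 intermediate landings.
Horizontal run for 5227 mm of rise at 1:20 is 5227 × 20 = 104540 mm.
6 intermediate landings contribute 6 × 2000 = 12000 mm.
Top and bottom landings: 2 × 2100 = 4200 mm.
Total = 104540 + 12000 + 4200 = 120740 mm.
= 120.74 m.

120.74 m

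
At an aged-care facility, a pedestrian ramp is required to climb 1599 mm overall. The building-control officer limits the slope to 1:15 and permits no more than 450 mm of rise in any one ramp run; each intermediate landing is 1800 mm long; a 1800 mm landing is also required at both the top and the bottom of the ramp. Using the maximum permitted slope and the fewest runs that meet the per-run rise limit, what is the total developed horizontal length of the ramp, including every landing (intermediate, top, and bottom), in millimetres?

32985 mm

1599 / 450 = 3.55, so 4 ramp runs are needed. That means 3 intermediate landings.
Ramp run (horizontal) at 1:15: 1599 × 15 = 23985 mm.
3 intermediate landings contribute 3 × 1800 = 5400 mm.
Top and bottom landings: 2 × 1800 = 3600 mm.
Total = 23985 + 5400 + 3600 = 32985 mm.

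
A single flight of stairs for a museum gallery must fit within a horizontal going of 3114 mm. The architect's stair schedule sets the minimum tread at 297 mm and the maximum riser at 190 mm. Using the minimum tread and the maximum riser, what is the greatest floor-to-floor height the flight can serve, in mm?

2090 mm

Treads that fit: ⌊3114 / 297⌋ = 10.
Risers = treads + 1 = 11.
Maximum height = 11 × 190 = 2090 mm.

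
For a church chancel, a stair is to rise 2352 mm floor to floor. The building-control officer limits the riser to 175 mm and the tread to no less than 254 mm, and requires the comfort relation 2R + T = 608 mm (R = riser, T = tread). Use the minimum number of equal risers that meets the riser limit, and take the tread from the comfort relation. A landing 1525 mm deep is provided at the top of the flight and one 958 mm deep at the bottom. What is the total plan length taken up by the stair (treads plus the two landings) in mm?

2352 / 175 = 13.44, so 14 risers are needed.
Each riser is 2352/14 = 168 mm (≤ 175 mm).
T = 608 − 2·168 = 272 mm, which satisfies the 254 mm minimum.
14 risers give 13 treads; going = 13 × 272 = 3536 mm.
Enclosure = 3536 + 1525 + 958 = 6019 mm.

6019 mm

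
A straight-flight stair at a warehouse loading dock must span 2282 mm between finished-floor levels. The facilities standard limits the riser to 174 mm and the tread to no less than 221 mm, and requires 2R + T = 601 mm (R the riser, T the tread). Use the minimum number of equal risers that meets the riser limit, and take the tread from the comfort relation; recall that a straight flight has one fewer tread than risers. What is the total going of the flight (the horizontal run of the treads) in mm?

At most 174 each: 2282/174 = 13.11, giving 14 risers.
Each riser is 2282/14 = 163 mm (≤ 174 mm).
Tread T = 601 − 2 × 163 = 275 mm (≥ 221 mm).
14 risers give 13 treads; going = 13 × 275 = 3575 mm.

3575 mm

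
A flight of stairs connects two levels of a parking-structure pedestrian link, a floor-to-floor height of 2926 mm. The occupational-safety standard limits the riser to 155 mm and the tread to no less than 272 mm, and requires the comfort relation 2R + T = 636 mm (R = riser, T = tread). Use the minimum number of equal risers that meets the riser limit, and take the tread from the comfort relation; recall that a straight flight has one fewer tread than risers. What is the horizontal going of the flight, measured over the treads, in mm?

5904 mm

2926 / 155 = 18.877 → round up to 19 risers.
Each riser is 2926/19 = 154 mm (≤ 155 mm).
T = 636 − 2·154 = 328 mm, which satisfies the 272 mm minimum.
Treads = 19 − 1 = 18; going = 18 × 328 = 5904 mm.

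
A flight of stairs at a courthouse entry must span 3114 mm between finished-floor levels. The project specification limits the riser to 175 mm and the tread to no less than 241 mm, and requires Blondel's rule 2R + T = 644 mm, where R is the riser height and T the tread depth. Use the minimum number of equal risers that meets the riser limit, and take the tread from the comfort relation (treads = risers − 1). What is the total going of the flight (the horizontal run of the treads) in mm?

5066 mm

3114 / 175 = 17.79, so 18 risers are needed.
Riser R = 3114 / 18 = 173 mm, within the 175 mm limit.
Tread T = 644 − 2 × 173 = 298 mm (≥ 241 mm).
Going = (18 − 1) × 298 = 5066 mm.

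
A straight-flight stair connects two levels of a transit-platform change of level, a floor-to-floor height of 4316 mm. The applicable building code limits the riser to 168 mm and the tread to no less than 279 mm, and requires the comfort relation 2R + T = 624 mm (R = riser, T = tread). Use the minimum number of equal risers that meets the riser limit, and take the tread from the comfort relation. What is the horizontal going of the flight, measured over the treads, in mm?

7300 mm

4316 / 168 = 25.690 → round up to 26 risers.
R = 4316 ÷ 26 = 166 mm.
T = 624 − 2·166 = 292 mm, which satisfies the 279 mm minimum.
26 risers give 25 treads; going = 25 × 292 = 7300 mm.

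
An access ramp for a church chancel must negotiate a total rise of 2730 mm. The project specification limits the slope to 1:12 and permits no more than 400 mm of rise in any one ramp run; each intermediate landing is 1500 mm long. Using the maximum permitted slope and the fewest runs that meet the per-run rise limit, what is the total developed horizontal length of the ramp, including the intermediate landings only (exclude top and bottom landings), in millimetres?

41760 mm

⌈2730/400⌉ = 7 ramp runs. That means 6 intermediate landings.
Horizontal run for 2730 mm of rise at 1:12 is 2730 × 12 = 32760 mm.
Intermediate landings: 6 × 1500 = 9000 mm.
Total developed length = 32760 + 9000 = 41760 mm.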